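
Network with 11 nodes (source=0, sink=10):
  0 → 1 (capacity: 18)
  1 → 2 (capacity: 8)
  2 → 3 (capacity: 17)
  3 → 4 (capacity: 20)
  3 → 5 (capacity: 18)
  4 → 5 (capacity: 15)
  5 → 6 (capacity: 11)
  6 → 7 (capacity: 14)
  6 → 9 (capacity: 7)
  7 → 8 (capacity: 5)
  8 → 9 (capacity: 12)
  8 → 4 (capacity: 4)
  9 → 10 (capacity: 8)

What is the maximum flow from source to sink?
Maximum flow = 8

Max flow: 8

Flow assignment:
  0 → 1: 8/18
  1 → 2: 8/8
  2 → 3: 8/17
  3 → 5: 8/18
  5 → 6: 8/11
  6 → 7: 1/14
  6 → 9: 7/7
  7 → 8: 1/5
  8 → 9: 1/12
  9 → 10: 8/8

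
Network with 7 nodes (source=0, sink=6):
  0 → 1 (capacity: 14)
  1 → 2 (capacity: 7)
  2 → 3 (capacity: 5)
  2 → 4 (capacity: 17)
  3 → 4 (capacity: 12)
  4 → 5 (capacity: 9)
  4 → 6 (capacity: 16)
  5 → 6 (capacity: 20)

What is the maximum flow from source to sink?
Maximum flow = 7

Max flow: 7

Flow assignment:
  0 → 1: 7/14
  1 → 2: 7/7
  2 → 4: 7/17
  4 → 6: 7/16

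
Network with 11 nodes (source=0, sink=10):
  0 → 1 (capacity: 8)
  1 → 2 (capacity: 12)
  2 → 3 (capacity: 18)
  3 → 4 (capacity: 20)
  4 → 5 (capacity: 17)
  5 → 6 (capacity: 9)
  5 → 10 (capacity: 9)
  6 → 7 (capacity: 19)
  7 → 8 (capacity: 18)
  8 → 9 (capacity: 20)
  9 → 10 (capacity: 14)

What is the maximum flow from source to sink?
Maximum flow = 8

Max flow: 8

Flow assignment:
  0 → 1: 8/8
  1 → 2: 8/12
  2 → 3: 8/18
  3 → 4: 8/20
  4 → 5: 8/17
  5 → 10: 8/9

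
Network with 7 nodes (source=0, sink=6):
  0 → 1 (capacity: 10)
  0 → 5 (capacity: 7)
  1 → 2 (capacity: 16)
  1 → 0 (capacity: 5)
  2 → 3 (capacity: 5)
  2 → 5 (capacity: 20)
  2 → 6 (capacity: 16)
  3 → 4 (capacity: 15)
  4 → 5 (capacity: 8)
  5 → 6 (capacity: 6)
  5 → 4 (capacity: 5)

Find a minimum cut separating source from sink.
Min cut value = 16, edges: (0,1), (5,6)

Min cut value: 16
Partition: S = [0, 3, 4, 5], T = [1, 2, 6]
Cut edges: (0,1), (5,6)

By max-flow min-cut theorem, max flow = min cut = 16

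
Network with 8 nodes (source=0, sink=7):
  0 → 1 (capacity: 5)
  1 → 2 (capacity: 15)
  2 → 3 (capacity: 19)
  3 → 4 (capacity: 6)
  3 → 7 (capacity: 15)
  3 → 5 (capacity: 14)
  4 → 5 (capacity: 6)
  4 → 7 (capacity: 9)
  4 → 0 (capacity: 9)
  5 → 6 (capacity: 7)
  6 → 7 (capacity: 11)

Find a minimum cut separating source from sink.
Min cut value = 5, edges: (0,1)

Min cut value: 5
Partition: S = [0], T = [1, 2, 3, 4, 5, 6, 7]
Cut edges: (0,1)

By max-flow min-cut theorem, max flow = min cut = 5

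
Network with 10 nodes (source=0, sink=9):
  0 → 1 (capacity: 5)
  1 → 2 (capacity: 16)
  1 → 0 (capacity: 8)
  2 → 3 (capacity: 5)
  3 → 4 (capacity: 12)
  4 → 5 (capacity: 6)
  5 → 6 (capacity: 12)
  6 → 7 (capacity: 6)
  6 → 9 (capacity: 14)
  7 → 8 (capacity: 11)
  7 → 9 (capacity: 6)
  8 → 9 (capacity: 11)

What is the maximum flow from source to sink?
Maximum flow = 5

Max flow: 5

Flow assignment:
  0 → 1: 5/5
  1 → 2: 5/16
  2 → 3: 5/5
  3 → 4: 5/12
  4 → 5: 5/6
  5 → 6: 5/12
  6 → 9: 5/14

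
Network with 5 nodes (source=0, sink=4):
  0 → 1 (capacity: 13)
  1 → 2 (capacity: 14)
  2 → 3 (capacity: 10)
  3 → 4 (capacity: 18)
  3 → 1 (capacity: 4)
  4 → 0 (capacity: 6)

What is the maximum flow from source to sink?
Maximum flow = 10

Max flow: 10

Flow assignment:
  0 → 1: 10/13
  1 → 2: 10/14
  2 → 3: 10/10
  3 → 4: 10/18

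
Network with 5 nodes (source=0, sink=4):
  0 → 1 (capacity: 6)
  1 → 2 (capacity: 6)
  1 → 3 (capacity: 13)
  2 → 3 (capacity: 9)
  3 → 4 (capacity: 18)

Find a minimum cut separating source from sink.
Min cut value = 6, edges: (0,1)

Min cut value: 6
Partition: S = [0], T = [1, 2, 3, 4]
Cut edges: (0,1)

By max-flow min-cut theorem, max flow = min cut = 6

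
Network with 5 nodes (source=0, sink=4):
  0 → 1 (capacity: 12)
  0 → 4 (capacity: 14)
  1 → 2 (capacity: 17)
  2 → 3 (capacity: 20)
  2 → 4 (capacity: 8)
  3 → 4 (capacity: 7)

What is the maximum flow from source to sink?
Maximum flow = 26

Max flow: 26

Flow assignment:
  0 → 1: 12/12
  0 → 4: 14/14
  1 → 2: 12/17
  2 → 3: 4/20
  2 → 4: 8/8
  3 → 4: 4/7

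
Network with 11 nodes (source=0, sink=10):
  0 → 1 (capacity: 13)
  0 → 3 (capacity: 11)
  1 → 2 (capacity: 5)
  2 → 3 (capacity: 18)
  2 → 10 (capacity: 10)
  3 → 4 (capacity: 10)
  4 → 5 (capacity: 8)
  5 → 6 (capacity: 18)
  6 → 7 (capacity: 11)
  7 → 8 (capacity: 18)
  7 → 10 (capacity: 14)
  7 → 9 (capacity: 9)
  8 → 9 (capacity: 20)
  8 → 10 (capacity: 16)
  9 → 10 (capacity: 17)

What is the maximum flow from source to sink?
Maximum flow = 13

Max flow: 13

Flow assignment:
  0 → 1: 5/13
  0 → 3: 8/11
  1 → 2: 5/5
  2 → 10: 5/10
  3 → 4: 8/10
  4 → 5: 8/8
  5 → 6: 8/18
  6 → 7: 8/11
  7 → 10: 8/14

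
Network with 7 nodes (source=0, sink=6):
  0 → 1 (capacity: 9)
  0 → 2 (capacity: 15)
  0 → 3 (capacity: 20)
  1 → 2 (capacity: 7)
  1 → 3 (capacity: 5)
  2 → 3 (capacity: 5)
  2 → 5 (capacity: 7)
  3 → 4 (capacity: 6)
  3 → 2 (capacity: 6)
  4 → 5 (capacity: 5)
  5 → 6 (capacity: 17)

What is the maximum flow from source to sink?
Maximum flow = 12

Max flow: 12

Flow assignment:
  0 → 1: 1/9
  0 → 3: 11/20
  1 → 2: 1/7
  2 → 5: 7/7
  3 → 4: 5/6
  3 → 2: 6/6
  4 → 5: 5/5
  5 → 6: 12/17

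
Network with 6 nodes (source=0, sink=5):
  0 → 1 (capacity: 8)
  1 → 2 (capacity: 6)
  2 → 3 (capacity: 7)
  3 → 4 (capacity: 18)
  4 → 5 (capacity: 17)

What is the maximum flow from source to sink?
Maximum flow = 6

Max flow: 6

Flow assignment:
  0 → 1: 6/8
  1 → 2: 6/6
  2 → 3: 6/7
  3 → 4: 6/18
  4 → 5: 6/17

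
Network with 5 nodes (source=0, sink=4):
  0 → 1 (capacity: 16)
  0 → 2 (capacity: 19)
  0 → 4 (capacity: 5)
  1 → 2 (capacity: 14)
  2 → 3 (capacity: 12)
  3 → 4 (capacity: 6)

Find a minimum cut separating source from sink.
Min cut value = 11, edges: (0,4), (3,4)

Min cut value: 11
Partition: S = [0, 1, 2, 3], T = [4]
Cut edges: (0,4), (3,4)

By max-flow min-cut theorem, max flow = min cut = 11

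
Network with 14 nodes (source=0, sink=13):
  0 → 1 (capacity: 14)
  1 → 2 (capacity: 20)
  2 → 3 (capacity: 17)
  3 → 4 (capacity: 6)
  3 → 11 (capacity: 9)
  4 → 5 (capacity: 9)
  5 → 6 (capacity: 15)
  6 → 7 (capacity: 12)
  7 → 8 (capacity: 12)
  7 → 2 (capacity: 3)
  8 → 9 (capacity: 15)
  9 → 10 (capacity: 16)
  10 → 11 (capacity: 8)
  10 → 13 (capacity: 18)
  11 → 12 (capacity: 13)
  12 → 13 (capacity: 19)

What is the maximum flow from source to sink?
Maximum flow = 14

Max flow: 14

Flow assignment:
  0 → 1: 14/14
  1 → 2: 14/20
  2 → 3: 14/17
  3 → 4: 5/6
  3 → 11: 9/9
  4 → 5: 5/9
  5 → 6: 5/15
  6 → 7: 5/12
  7 → 8: 5/12
  8 → 9: 5/15
  9 → 10: 5/16
  10 → 13: 5/18
  11 → 12: 9/13
  12 → 13: 9/19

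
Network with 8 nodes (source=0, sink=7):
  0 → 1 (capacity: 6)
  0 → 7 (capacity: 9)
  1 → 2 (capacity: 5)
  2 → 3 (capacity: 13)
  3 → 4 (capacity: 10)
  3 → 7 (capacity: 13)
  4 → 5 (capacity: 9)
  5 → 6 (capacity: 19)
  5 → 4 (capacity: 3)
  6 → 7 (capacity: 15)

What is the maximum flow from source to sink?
Maximum flow = 14

Max flow: 14

Flow assignment:
  0 → 1: 5/6
  0 → 7: 9/9
  1 → 2: 5/5
  2 → 3: 5/13
  3 → 7: 5/13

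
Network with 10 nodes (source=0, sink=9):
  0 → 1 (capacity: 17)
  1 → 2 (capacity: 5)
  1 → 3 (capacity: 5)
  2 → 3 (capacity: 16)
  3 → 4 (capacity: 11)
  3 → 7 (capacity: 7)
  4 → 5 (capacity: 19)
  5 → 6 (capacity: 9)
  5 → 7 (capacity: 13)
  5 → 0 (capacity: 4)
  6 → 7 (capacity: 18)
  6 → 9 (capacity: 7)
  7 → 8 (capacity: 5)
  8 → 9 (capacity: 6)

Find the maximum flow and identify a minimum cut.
Max flow = 10, Min cut edges: (1,2), (1,3)

Maximum flow: 10
Minimum cut: (1,2), (1,3)
Partition: S = [0, 1], T = [2, 3, 4, 5, 6, 7, 8, 9]

Max-flow min-cut theorem verified: both equal 10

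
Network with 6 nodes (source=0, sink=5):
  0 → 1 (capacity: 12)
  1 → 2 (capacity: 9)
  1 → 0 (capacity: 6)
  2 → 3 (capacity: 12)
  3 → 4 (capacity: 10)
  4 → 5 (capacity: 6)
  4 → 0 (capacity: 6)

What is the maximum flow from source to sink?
Maximum flow = 6

Max flow: 6

Flow assignment:
  0 → 1: 9/12
  1 → 2: 9/9
  2 → 3: 9/12
  3 → 4: 9/10
  4 → 5: 6/6
  4 → 0: 3/6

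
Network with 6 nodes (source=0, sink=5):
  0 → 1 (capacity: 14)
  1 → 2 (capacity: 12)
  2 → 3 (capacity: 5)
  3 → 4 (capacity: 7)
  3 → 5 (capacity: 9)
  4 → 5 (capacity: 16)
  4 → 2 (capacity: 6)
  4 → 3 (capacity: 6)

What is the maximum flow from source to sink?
Maximum flow = 5

Max flow: 5

Flow assignment:
  0 → 1: 5/14
  1 → 2: 5/12
  2 → 3: 5/5
  3 → 5: 5/9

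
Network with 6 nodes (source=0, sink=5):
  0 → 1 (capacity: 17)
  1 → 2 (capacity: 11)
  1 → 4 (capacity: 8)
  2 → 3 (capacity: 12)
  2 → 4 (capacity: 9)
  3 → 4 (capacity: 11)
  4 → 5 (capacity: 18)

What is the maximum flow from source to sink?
Maximum flow = 17

Max flow: 17

Flow assignment:
  0 → 1: 17/17
  1 → 2: 9/11
  1 → 4: 8/8
  2 → 4: 9/9
  4 → 5: 17/18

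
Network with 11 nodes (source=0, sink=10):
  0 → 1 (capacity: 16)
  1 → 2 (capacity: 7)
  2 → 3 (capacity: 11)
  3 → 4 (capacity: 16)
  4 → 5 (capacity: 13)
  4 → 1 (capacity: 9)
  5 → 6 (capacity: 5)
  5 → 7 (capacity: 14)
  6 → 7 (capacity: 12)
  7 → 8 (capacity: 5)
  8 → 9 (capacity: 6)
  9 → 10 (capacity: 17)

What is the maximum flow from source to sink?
Maximum flow = 5

Max flow: 5

Flow assignment:
  0 → 1: 5/16
  1 → 2: 7/7
  2 → 3: 7/11
  3 → 4: 7/16
  4 → 5: 5/13
  4 → 1: 2/9
  5 → 7: 5/14
  7 → 8: 5/5
  8 → 9: 5/6
  9 → 10: 5/17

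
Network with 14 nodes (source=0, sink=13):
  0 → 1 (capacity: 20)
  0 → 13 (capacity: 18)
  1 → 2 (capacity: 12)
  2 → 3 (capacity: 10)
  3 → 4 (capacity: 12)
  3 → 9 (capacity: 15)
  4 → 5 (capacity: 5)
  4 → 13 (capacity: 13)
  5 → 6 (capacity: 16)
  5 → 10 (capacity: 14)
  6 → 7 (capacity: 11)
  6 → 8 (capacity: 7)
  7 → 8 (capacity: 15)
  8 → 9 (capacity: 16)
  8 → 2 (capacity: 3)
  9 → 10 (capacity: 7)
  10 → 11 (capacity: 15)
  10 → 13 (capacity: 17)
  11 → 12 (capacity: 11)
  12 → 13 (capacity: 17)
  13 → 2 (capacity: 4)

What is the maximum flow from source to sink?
Maximum flow = 28

Max flow: 28

Flow assignment:
  0 → 1: 10/20
  0 → 13: 18/18
  1 → 2: 10/12
  2 → 3: 10/10
  3 → 4: 10/12
  4 → 13: 10/13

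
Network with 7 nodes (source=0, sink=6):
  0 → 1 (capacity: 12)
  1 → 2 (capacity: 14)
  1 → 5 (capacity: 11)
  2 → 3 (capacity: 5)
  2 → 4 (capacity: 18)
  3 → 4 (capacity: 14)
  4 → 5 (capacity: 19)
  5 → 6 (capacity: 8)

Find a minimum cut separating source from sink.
Min cut value = 8, edges: (5,6)

Min cut value: 8
Partition: S = [0, 1, 2, 3, 4, 5], T = [6]
Cut edges: (5,6)

By max-flow min-cut theorem, max flow = min cut = 8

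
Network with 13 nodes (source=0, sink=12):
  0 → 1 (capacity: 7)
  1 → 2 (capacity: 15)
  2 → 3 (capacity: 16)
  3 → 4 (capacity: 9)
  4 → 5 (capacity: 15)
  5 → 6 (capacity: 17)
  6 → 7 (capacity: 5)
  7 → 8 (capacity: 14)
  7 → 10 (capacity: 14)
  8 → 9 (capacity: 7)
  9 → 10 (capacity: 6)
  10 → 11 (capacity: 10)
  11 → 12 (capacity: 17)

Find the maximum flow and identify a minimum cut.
Max flow = 5, Min cut edges: (6,7)

Maximum flow: 5
Minimum cut: (6,7)
Partition: S = [0, 1, 2, 3, 4, 5, 6], T = [7, 8, 9, 10, 11, 12]

Max-flow min-cut theorem verified: both equal 5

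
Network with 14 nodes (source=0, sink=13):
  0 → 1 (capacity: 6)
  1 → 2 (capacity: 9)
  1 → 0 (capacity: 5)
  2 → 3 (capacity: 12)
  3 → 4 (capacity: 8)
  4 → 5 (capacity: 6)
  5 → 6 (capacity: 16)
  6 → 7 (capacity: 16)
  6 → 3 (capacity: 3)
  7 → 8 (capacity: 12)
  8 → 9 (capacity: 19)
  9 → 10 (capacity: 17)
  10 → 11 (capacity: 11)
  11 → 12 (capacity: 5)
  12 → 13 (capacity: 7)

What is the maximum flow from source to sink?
Maximum flow = 5

Max flow: 5

Flow assignment:
  0 → 1: 5/6
  1 → 2: 5/9
  2 → 3: 5/12
  3 → 4: 6/8
  4 → 5: 6/6
  5 → 6: 6/16
  6 → 7: 5/16
  6 → 3: 1/3
  7 → 8: 5/12
  8 → 9: 5/19
  9 → 10: 5/17
  10 → 11: 5/11
  11 → 12: 5/5
  12 → 13: 5/7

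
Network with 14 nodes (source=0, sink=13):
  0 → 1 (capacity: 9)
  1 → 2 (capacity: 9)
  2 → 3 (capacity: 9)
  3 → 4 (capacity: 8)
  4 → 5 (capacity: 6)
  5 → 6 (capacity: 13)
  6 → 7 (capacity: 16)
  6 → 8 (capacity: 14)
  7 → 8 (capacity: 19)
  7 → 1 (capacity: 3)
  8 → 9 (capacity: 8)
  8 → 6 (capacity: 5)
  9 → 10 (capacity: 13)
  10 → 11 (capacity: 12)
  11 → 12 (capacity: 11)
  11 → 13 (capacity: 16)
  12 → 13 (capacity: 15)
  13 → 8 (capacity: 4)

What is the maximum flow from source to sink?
Maximum flow = 6

Max flow: 6

Flow assignment:
  0 → 1: 6/9
  1 → 2: 6/9
  2 → 3: 6/9
  3 → 4: 6/8
  4 → 5: 6/6
  5 → 6: 6/13
  6 → 8: 6/14
  8 → 9: 6/8
  9 → 10: 6/13
  10 → 11: 6/12
  11 → 13: 6/16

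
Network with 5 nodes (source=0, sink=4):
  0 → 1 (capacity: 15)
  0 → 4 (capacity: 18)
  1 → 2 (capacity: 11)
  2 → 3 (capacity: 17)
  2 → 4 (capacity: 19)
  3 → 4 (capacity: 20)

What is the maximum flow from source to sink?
Maximum flow = 29

Max flow: 29

Flow assignment:
  0 → 1: 11/15
  0 → 4: 18/18
  1 → 2: 11/11
  2 → 4: 11/19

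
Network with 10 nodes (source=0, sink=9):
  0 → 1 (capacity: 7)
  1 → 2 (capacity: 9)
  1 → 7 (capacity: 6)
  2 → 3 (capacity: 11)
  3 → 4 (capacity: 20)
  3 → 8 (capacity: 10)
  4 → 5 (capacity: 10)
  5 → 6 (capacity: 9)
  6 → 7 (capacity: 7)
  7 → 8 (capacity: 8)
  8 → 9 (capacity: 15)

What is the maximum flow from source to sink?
Maximum flow = 7

Max flow: 7

Flow assignment:
  0 → 1: 7/7
  1 → 2: 1/9
  1 → 7: 6/6
  2 → 3: 1/11
  3 → 8: 1/10
  7 → 8: 6/8
  8 → 9: 7/15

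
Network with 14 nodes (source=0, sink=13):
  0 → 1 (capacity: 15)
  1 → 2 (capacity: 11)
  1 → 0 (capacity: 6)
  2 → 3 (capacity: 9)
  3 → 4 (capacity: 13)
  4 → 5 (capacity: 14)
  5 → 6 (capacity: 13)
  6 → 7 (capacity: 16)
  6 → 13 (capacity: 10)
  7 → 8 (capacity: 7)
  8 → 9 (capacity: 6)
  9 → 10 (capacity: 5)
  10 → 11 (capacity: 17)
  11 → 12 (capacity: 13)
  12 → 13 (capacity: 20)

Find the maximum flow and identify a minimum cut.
Max flow = 9, Min cut edges: (2,3)

Maximum flow: 9
Minimum cut: (2,3)
Partition: S = [0, 1, 2], T = [3, 4, 5, 6, 7, 8, 9, 10, 11, 12, 13]

Max-flow min-cut theorem verified: both equal 9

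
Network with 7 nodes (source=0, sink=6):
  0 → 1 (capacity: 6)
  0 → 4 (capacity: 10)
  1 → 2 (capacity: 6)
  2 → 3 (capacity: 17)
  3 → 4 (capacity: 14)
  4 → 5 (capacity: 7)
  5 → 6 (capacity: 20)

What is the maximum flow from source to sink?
Maximum flow = 7

Max flow: 7

Flow assignment:
  0 → 1: 6/6
  0 → 4: 1/10
  1 → 2: 6/6
  2 → 3: 6/17
  3 → 4: 6/14
  4 → 5: 7/7
  5 → 6: 7/20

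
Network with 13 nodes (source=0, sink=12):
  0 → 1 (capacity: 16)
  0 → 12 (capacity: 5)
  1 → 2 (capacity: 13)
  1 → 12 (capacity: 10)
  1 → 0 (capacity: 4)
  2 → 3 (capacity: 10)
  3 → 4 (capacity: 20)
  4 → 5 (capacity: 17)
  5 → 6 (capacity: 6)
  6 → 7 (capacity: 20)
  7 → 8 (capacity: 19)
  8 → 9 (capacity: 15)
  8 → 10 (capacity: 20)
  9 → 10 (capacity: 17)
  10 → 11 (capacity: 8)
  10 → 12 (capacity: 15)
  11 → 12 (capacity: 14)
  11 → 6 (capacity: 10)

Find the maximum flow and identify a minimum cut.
Max flow = 21, Min cut edges: (0,12), (1,12), (5,6)

Maximum flow: 21
Minimum cut: (0,12), (1,12), (5,6)
Partition: S = [0, 1, 2, 3, 4, 5], T = [6, 7, 8, 9, 10, 11, 12]

Max-flow min-cut theorem verified: both equal 21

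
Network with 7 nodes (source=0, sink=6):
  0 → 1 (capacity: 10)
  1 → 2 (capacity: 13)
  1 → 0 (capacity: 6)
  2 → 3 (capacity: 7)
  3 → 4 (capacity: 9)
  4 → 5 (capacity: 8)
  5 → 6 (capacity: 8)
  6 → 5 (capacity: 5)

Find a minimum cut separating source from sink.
Min cut value = 7, edges: (2,3)

Min cut value: 7
Partition: S = [0, 1, 2], T = [3, 4, 5, 6]
Cut edges: (2,3)

By max-flow min-cut theorem, max flow = min cut = 7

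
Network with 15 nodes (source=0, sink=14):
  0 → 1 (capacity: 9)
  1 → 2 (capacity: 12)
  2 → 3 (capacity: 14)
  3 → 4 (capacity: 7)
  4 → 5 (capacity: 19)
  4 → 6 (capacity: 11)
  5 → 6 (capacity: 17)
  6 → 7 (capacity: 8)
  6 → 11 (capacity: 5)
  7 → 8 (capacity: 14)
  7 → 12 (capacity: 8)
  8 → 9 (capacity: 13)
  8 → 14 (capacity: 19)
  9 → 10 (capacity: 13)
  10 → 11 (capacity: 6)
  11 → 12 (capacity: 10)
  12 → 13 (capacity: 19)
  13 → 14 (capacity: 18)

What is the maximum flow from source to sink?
Maximum flow = 7

Max flow: 7

Flow assignment:
  0 → 1: 7/9
  1 → 2: 7/12
  2 → 3: 7/14
  3 → 4: 7/7
  4 → 6: 7/11
  6 → 7: 7/8
  7 → 8: 7/14
  8 → 14: 7/19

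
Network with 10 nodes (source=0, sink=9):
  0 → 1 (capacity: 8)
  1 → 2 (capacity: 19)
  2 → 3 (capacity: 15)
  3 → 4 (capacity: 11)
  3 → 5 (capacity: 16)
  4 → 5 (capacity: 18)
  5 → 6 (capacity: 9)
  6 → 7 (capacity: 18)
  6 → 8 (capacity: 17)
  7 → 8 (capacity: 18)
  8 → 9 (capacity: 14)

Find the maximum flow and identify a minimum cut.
Max flow = 8, Min cut edges: (0,1)

Maximum flow: 8
Minimum cut: (0,1)
Partition: S = [0], T = [1, 2, 3, 4, 5, 6, 7, 8, 9]

Max-flow min-cut theorem verified: both equal 8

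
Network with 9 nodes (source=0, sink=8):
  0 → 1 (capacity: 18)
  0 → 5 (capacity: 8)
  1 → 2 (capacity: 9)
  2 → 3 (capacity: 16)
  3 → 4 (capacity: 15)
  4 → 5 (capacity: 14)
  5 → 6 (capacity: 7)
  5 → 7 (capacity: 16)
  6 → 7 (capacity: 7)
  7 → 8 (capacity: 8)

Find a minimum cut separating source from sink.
Min cut value = 8, edges: (7,8)

Min cut value: 8
Partition: S = [0, 1, 2, 3, 4, 5, 6, 7], T = [8]
Cut edges: (7,8)

By max-flow min-cut theorem, max flow = min cut = 8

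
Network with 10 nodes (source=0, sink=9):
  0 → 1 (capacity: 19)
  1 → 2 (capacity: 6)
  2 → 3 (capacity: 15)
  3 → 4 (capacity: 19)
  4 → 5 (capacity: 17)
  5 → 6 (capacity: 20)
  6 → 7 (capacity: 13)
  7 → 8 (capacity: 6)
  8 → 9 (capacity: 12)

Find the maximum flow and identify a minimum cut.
Max flow = 6, Min cut edges: (7,8)

Maximum flow: 6
Minimum cut: (7,8)
Partition: S = [0, 1, 2, 3, 4, 5, 6, 7], T = [8, 9]

Max-flow min-cut theorem verified: both equal 6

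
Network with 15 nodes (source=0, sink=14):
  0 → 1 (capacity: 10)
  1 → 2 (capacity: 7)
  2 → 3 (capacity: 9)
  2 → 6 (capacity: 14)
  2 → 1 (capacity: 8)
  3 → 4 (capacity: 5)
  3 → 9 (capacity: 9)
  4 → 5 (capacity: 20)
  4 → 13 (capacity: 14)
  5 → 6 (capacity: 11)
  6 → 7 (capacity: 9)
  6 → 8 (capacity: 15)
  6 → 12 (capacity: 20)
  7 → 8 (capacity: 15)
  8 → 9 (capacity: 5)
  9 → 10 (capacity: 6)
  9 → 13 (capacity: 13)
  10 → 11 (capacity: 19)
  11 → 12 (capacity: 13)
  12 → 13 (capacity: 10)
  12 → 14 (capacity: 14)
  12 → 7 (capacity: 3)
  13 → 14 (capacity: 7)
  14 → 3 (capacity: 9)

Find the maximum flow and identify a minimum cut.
Max flow = 7, Min cut edges: (1,2)

Maximum flow: 7
Minimum cut: (1,2)
Partition: S = [0, 1], T = [2, 3, 4, 5, 6, 7, 8, 9, 10, 11, 12, 13, 14]

Max-flow min-cut theorem verified: both equal 7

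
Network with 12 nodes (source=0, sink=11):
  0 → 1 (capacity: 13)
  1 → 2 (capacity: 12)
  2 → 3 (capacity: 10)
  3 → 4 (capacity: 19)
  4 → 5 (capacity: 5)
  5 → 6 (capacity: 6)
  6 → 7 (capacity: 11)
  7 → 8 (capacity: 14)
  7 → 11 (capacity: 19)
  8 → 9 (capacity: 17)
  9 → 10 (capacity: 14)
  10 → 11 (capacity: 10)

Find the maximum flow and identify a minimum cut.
Max flow = 5, Min cut edges: (4,5)

Maximum flow: 5
Minimum cut: (4,5)
Partition: S = [0, 1, 2, 3, 4], T = [5, 6, 7, 8, 9, 10, 11]

Max-flow min-cut theorem verified: both equal 5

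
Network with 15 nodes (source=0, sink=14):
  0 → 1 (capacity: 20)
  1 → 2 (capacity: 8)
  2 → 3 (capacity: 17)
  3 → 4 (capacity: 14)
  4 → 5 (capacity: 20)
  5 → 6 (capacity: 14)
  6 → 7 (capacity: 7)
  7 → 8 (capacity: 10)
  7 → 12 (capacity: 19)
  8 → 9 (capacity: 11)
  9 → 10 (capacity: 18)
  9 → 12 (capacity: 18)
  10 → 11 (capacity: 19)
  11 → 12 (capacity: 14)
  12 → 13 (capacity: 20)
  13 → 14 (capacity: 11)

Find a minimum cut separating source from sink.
Min cut value = 7, edges: (6,7)

Min cut value: 7
Partition: S = [0, 1, 2, 3, 4, 5, 6], T = [7, 8, 9, 10, 11, 12, 13, 14]
Cut edges: (6,7)

By max-flow min-cut theorem, max flow = min cut = 7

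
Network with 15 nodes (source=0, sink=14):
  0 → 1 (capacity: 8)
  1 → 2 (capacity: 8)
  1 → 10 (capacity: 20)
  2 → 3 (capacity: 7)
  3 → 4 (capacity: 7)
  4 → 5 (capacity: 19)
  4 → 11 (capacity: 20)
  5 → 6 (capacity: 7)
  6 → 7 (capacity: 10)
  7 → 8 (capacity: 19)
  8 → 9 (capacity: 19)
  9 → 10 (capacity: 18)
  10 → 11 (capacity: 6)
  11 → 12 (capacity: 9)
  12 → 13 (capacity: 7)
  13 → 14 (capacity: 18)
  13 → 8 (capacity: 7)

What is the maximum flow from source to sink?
Maximum flow = 7

Max flow: 7

Flow assignment:
  0 → 1: 7/8
  1 → 2: 2/8
  1 → 10: 5/20
  2 → 3: 2/7
  3 → 4: 2/7
  4 → 11: 2/20
  10 → 11: 5/6
  11 → 12: 7/9
  12 → 13: 7/7
  13 → 14: 7/18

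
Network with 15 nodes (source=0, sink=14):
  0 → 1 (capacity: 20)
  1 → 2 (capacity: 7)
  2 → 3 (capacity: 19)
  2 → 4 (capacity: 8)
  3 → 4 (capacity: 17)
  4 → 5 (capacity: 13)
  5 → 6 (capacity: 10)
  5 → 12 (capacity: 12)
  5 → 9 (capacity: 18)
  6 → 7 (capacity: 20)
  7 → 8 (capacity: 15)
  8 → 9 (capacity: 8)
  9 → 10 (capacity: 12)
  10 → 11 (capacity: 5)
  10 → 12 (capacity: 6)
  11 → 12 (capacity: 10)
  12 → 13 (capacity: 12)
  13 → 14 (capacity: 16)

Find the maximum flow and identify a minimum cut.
Max flow = 7, Min cut edges: (1,2)

Maximum flow: 7
Minimum cut: (1,2)
Partition: S = [0, 1], T = [2, 3, 4, 5, 6, 7, 8, 9, 10, 11, 12, 13, 14]

Max-flow min-cut theorem verified: both equal 7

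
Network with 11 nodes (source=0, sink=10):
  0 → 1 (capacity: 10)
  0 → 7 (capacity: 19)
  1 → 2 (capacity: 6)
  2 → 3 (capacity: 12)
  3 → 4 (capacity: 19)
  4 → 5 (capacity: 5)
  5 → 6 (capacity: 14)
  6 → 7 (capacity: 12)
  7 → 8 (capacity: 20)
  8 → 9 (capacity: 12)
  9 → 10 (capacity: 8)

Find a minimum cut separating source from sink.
Min cut value = 8, edges: (9,10)

Min cut value: 8
Partition: S = [0, 1, 2, 3, 4, 5, 6, 7, 8, 9], T = [10]
Cut edges: (9,10)

By max-flow min-cut theorem, max flow = min cut = 8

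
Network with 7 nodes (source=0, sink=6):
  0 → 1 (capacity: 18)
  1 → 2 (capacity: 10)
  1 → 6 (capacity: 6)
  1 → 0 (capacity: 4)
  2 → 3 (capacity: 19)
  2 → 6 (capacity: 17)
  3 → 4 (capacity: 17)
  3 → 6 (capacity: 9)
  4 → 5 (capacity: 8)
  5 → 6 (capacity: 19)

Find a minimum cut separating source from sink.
Min cut value = 16, edges: (1,2), (1,6)

Min cut value: 16
Partition: S = [0, 1], T = [2, 3, 4, 5, 6]
Cut edges: (1,2), (1,6)

By max-flow min-cut theorem, max flow = min cut = 16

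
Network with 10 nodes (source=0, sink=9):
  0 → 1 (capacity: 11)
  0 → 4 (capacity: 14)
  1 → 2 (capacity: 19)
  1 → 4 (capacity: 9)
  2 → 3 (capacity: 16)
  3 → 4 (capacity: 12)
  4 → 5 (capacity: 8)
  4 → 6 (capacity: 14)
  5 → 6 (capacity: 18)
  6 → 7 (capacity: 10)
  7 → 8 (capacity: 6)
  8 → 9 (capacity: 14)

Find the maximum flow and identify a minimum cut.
Max flow = 6, Min cut edges: (7,8)

Maximum flow: 6
Minimum cut: (7,8)
Partition: S = [0, 1, 2, 3, 4, 5, 6, 7], T = [8, 9]

Max-flow min-cut theorem verified: both equal 6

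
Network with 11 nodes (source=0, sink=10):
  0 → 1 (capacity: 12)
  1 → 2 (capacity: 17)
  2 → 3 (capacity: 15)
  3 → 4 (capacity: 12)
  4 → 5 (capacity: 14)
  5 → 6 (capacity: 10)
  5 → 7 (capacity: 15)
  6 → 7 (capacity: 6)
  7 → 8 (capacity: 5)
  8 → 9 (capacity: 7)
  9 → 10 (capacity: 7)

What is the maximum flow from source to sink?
Maximum flow = 5

Max flow: 5

Flow assignment:
  0 → 1: 5/12
  1 → 2: 5/17
  2 → 3: 5/15
  3 → 4: 5/12
  4 → 5: 5/14
  5 → 7: 5/15
  7 → 8: 5/5
  8 → 9: 5/7
  9 → 10: 5/7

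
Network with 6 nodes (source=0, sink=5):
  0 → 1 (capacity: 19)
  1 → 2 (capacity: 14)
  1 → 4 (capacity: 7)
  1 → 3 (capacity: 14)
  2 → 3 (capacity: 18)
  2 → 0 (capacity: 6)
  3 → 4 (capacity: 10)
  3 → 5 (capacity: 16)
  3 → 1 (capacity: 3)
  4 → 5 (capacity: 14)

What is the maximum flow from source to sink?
Maximum flow = 19

Max flow: 19

Flow assignment:
  0 → 1: 19/19
  1 → 4: 7/7
  1 → 3: 12/14
  3 → 5: 12/16
  4 → 5: 7/14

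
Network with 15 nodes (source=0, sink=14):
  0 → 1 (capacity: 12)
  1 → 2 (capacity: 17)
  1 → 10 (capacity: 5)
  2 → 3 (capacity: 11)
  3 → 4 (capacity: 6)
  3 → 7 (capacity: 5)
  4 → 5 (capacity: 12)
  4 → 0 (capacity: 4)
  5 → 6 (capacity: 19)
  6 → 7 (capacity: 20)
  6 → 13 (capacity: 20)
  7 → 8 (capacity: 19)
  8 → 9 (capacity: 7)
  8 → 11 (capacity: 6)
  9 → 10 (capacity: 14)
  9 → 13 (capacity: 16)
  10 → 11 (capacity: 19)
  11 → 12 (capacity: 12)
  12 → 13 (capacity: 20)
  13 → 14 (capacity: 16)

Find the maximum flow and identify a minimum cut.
Max flow = 12, Min cut edges: (0,1)

Maximum flow: 12
Minimum cut: (0,1)
Partition: S = [0], T = [1, 2, 3, 4, 5, 6, 7, 8, 9, 10, 11, 12, 13, 14]

Max-flow min-cut theorem verified: both equal 12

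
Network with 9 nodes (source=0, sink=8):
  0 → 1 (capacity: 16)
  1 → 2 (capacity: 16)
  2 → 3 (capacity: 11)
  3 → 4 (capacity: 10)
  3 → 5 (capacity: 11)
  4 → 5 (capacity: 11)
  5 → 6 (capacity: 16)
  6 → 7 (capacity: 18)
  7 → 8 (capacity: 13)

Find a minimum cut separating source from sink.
Min cut value = 11, edges: (2,3)

Min cut value: 11
Partition: S = [0, 1, 2], T = [3, 4, 5, 6, 7, 8]
Cut edges: (2,3)

By max-flow min-cut theorem, max flow = min cut = 11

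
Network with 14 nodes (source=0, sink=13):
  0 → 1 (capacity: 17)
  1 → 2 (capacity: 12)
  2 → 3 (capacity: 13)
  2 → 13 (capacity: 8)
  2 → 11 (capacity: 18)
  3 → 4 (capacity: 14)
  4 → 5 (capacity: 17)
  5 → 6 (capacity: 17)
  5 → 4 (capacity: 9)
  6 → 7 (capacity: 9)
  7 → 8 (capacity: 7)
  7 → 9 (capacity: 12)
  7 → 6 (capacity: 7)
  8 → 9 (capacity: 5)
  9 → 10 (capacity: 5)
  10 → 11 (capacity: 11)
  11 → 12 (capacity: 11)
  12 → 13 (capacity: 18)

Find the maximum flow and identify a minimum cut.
Max flow = 12, Min cut edges: (1,2)

Maximum flow: 12
Minimum cut: (1,2)
Partition: S = [0, 1], T = [2, 3, 4, 5, 6, 7, 8, 9, 10, 11, 12, 13]

Max-flow min-cut theorem verified: both equal 12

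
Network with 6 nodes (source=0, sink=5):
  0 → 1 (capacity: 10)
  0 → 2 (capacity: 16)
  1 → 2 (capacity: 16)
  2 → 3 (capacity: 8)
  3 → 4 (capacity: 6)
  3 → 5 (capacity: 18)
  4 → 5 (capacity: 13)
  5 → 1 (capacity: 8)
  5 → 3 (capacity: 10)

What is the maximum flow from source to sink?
Maximum flow = 8

Max flow: 8

Flow assignment:
  0 → 2: 8/16
  2 → 3: 8/8
  3 → 5: 8/18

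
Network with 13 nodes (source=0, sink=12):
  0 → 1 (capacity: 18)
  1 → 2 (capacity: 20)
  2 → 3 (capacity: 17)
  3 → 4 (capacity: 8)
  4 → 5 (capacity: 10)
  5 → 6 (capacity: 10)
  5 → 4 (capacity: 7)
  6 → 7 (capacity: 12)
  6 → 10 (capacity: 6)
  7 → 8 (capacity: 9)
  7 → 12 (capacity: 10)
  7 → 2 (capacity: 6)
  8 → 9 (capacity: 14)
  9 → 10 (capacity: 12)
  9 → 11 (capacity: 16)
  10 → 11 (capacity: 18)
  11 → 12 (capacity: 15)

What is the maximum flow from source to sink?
Maximum flow = 8

Max flow: 8

Flow assignment:
  0 → 1: 8/18
  1 → 2: 8/20
  2 → 3: 8/17
  3 → 4: 8/8
  4 → 5: 8/10
  5 → 6: 8/10
  6 → 7: 8/12
  7 → 12: 8/10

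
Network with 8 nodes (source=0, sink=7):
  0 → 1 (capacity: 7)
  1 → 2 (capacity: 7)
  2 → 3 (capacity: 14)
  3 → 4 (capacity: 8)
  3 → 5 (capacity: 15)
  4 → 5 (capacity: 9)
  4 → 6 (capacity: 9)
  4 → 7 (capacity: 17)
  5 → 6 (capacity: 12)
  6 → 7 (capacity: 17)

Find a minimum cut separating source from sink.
Min cut value = 7, edges: (1,2)

Min cut value: 7
Partition: S = [0, 1], T = [2, 3, 4, 5, 6, 7]
Cut edges: (1,2)

By max-flow min-cut theorem, max flow = min cut = 7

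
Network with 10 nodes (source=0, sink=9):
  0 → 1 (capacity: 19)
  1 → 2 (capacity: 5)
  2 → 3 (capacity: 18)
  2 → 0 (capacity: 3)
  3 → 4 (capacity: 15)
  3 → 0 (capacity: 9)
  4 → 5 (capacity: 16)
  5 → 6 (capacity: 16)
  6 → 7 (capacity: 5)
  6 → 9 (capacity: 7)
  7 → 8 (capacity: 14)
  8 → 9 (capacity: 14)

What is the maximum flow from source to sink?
Maximum flow = 5

Max flow: 5

Flow assignment:
  0 → 1: 5/19
  1 → 2: 5/5
  2 → 3: 5/18
  3 → 4: 5/15
  4 → 5: 5/16
  5 → 6: 5/16
  6 → 9: 5/7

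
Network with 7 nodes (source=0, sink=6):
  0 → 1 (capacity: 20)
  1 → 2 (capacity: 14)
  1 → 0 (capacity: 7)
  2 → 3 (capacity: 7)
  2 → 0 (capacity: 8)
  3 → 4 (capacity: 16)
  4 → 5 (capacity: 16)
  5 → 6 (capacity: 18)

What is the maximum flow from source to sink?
Maximum flow = 7

Max flow: 7

Flow assignment:
  0 → 1: 14/20
  1 → 2: 14/14
  2 → 3: 7/7
  2 → 0: 7/8
  3 → 4: 7/16
  4 → 5: 7/16
  5 → 6: 7/18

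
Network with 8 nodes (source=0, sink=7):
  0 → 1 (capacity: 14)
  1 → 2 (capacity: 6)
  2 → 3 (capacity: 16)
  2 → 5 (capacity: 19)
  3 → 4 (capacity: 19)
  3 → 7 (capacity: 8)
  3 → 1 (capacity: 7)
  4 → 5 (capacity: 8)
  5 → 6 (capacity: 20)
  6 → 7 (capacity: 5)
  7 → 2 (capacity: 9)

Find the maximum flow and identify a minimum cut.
Max flow = 6, Min cut edges: (1,2)

Maximum flow: 6
Minimum cut: (1,2)
Partition: S = [0, 1], T = [2, 3, 4, 5, 6, 7]

Max-flow min-cut theorem verified: both equal 6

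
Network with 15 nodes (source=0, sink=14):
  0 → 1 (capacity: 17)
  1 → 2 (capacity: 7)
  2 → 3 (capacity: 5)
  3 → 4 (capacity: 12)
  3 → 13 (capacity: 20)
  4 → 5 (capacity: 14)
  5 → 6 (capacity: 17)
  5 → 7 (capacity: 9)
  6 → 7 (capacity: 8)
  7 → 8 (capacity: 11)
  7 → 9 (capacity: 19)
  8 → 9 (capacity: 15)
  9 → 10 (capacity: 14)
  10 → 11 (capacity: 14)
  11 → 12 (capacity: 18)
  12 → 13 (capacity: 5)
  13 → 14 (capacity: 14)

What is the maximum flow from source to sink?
Maximum flow = 5

Max flow: 5

Flow assignment:
  0 → 1: 5/17
  1 → 2: 5/7
  2 → 3: 5/5
  3 → 13: 5/20
  13 → 14: 5/14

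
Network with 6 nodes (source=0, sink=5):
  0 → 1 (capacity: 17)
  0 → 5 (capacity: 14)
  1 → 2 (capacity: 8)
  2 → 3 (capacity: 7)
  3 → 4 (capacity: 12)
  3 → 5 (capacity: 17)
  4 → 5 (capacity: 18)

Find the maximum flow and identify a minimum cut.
Max flow = 21, Min cut edges: (0,5), (2,3)

Maximum flow: 21
Minimum cut: (0,5), (2,3)
Partition: S = [0, 1, 2], T = [3, 4, 5]

Max-flow min-cut theorem verified: both equal 21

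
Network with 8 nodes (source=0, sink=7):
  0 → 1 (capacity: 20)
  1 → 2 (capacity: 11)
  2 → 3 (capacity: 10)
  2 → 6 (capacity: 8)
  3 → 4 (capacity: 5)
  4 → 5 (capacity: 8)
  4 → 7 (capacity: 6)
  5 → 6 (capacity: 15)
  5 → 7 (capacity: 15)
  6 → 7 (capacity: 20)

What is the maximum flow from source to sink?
Maximum flow = 11

Max flow: 11

Flow assignment:
  0 → 1: 11/20
  1 → 2: 11/11
  2 → 3: 3/10
  2 → 6: 8/8
  3 → 4: 3/5
  4 → 7: 3/6
  6 → 7: 8/20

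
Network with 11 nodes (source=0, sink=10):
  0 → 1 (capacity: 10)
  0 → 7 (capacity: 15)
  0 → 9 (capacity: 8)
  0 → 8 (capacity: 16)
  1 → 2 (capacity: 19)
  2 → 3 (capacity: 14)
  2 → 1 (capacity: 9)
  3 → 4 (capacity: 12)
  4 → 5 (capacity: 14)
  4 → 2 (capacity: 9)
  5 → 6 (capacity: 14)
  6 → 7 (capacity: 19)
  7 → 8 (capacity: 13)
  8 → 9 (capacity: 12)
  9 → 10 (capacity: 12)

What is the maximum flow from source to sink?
Maximum flow = 12

Max flow: 12

Flow assignment:
  0 → 1: 10/10
  0 → 7: 2/15
  1 → 2: 10/19
  2 → 3: 10/14
  3 → 4: 10/12
  4 → 5: 10/14
  5 → 6: 10/14
  6 → 7: 10/19
  7 → 8: 12/13
  8 → 9: 12/12
  9 → 10: 12/12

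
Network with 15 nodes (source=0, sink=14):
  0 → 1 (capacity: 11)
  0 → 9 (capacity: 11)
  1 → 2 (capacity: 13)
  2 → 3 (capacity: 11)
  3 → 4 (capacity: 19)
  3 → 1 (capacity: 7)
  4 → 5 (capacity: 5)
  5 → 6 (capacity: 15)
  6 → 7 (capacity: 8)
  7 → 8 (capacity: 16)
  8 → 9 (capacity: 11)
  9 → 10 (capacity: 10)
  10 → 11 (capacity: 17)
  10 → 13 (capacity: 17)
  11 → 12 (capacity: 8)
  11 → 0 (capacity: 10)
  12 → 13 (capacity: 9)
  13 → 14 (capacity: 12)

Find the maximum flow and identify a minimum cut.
Max flow = 10, Min cut edges: (9,10)

Maximum flow: 10
Minimum cut: (9,10)
Partition: S = [0, 1, 2, 3, 4, 5, 6, 7, 8, 9], T = [10, 11, 12, 13, 14]

Max-flow min-cut theorem verified: both equal 10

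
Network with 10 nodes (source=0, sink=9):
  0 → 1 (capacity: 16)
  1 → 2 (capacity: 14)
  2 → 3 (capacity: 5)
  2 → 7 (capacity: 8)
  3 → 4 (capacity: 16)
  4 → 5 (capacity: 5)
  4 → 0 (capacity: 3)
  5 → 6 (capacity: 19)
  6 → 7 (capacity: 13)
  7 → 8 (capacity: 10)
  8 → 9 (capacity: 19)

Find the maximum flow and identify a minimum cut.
Max flow = 10, Min cut edges: (7,8)

Maximum flow: 10
Minimum cut: (7,8)
Partition: S = [0, 1, 2, 3, 4, 5, 6, 7], T = [8, 9]

Max-flow min-cut theorem verified: both equal 10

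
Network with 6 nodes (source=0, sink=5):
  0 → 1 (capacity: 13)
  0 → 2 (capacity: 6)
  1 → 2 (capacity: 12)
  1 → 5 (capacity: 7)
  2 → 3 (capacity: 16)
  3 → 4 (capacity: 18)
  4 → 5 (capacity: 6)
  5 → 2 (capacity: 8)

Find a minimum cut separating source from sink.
Min cut value = 13, edges: (1,5), (4,5)

Min cut value: 13
Partition: S = [0, 1, 2, 3, 4], T = [5]
Cut edges: (1,5), (4,5)

By max-flow min-cut theorem, max flow = min cut = 13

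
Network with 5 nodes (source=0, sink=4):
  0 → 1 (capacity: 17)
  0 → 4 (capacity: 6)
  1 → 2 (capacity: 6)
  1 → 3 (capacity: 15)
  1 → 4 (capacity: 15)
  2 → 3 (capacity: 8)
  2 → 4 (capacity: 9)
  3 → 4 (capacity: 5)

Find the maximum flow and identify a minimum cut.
Max flow = 23, Min cut edges: (0,1), (0,4)

Maximum flow: 23
Minimum cut: (0,1), (0,4)
Partition: S = [0], T = [1, 2, 3, 4]

Max-flow min-cut theorem verified: both equal 23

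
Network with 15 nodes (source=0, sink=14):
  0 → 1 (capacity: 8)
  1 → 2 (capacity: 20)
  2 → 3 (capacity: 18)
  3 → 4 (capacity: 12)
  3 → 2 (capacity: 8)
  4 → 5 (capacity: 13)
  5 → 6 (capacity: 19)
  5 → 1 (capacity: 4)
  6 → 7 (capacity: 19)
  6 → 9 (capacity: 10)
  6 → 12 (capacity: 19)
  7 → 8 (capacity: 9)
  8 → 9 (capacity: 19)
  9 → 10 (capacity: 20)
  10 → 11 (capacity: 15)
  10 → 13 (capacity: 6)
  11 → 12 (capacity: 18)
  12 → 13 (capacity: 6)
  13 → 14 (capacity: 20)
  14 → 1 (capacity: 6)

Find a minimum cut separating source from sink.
Min cut value = 8, edges: (0,1)

Min cut value: 8
Partition: S = [0], T = [1, 2, 3, 4, 5, 6, 7, 8, 9, 10, 11, 12, 13, 14]
Cut edges: (0,1)

By max-flow min-cut theorem, max flow = min cut = 8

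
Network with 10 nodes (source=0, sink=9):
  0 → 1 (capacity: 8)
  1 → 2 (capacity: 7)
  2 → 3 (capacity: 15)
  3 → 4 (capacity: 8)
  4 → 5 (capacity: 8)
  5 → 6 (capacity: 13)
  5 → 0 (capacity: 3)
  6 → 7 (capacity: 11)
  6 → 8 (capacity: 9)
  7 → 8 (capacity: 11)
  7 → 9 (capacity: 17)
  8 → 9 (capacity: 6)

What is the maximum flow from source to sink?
Maximum flow = 7

Max flow: 7

Flow assignment:
  0 → 1: 7/8
  1 → 2: 7/7
  2 → 3: 7/15
  3 → 4: 7/8
  4 → 5: 7/8
  5 → 6: 7/13
  6 → 7: 7/11
  7 → 9: 7/17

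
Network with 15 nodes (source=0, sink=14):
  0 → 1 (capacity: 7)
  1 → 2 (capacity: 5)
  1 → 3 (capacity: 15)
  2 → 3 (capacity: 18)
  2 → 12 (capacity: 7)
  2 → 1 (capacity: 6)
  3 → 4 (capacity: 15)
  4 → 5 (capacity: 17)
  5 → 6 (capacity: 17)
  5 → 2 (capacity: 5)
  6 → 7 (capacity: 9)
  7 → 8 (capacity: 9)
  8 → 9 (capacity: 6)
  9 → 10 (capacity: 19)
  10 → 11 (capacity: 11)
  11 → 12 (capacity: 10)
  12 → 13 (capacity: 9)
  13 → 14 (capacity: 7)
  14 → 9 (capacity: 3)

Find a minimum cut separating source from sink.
Min cut value = 7, edges: (13,14)

Min cut value: 7
Partition: S = [0, 1, 2, 3, 4, 5, 6, 7, 8, 9, 10, 11, 12, 13], T = [14]
Cut edges: (13,14)

By max-flow min-cut theorem, max flow = min cut = 7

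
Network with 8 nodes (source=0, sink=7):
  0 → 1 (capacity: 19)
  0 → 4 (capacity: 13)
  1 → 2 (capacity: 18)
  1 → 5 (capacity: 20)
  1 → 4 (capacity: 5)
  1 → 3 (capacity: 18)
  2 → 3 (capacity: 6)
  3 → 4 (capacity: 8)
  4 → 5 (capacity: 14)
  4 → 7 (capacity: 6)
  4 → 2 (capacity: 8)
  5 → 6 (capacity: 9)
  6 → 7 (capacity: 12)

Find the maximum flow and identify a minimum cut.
Max flow = 15, Min cut edges: (4,7), (5,6)

Maximum flow: 15
Minimum cut: (4,7), (5,6)
Partition: S = [0, 1, 2, 3, 4, 5], T = [6, 7]

Max-flow min-cut theorem verified: both equal 15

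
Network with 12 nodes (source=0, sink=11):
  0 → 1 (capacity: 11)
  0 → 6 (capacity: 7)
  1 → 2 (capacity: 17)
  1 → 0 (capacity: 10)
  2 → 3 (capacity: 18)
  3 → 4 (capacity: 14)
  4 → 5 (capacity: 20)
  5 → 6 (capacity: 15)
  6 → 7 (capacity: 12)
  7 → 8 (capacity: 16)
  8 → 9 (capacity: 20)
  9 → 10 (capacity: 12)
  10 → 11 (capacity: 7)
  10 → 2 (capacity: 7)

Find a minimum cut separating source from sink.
Min cut value = 7, edges: (10,11)

Min cut value: 7
Partition: S = [0, 1, 2, 3, 4, 5, 6, 7, 8, 9, 10], T = [11]
Cut edges: (10,11)

By max-flow min-cut theorem, max flow = min cut = 7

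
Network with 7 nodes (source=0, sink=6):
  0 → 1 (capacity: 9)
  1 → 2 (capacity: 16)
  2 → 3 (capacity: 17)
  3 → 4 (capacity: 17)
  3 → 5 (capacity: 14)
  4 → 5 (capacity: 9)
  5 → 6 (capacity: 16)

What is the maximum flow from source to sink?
Maximum flow = 9

Max flow: 9

Flow assignment:
  0 → 1: 9/9
  1 → 2: 9/16
  2 → 3: 9/17
  3 → 5: 9/14
  5 → 6: 9/16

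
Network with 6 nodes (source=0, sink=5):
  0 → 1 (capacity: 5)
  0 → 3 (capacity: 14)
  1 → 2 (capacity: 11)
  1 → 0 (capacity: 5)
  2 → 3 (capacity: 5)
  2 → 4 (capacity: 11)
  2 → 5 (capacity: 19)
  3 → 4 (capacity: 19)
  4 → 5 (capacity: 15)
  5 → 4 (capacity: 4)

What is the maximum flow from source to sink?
Maximum flow = 19

Max flow: 19

Flow assignment:
  0 → 1: 5/5
  0 → 3: 14/14
  1 → 2: 5/11
  2 → 5: 5/19
  3 → 4: 14/19
  4 → 5: 14/15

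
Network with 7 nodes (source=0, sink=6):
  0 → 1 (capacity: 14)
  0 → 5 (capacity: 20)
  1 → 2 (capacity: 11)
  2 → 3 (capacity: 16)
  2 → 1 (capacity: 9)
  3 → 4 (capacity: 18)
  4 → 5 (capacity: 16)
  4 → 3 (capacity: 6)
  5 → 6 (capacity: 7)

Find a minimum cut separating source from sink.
Min cut value = 7, edges: (5,6)

Min cut value: 7
Partition: S = [0, 1, 2, 3, 4, 5], T = [6]
Cut edges: (5,6)

By max-flow min-cut theorem, max flow = min cut = 7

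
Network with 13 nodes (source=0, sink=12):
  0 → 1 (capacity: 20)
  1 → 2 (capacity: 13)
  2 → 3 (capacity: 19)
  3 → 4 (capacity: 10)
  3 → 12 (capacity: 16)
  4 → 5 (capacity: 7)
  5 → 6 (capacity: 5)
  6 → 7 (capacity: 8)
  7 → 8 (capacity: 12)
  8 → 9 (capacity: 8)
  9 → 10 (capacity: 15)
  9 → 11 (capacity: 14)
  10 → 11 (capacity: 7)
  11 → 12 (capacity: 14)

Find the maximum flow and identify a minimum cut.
Max flow = 13, Min cut edges: (1,2)

Maximum flow: 13
Minimum cut: (1,2)
Partition: S = [0, 1], T = [2, 3, 4, 5, 6, 7, 8, 9, 10, 11, 12]

Max-flow min-cut theorem verified: both equal 13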